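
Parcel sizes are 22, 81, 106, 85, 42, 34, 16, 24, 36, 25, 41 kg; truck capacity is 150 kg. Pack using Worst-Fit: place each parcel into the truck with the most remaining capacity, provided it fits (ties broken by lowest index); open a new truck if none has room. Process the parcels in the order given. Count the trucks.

4

truck 1: place 22 kg, 128 kg left
truck 1: place 81 kg, 47 kg left
truck 2: place 106 kg, 44 kg left
truck 3: place 85 kg, 65 kg left
truck 3: place 42 kg, 23 kg left
truck 1: place 34 kg, 13 kg left
truck 2: place 16 kg, 28 kg left
truck 2: place 24 kg, 4 kg left
truck 4: place 36 kg, 114 kg left
truck 4: place 25 kg, 89 kg left
truck 4: place 41 kg, 48 kg left
Final trucks: [22,81,34] [106,16,24] [85,42] [36,25,41].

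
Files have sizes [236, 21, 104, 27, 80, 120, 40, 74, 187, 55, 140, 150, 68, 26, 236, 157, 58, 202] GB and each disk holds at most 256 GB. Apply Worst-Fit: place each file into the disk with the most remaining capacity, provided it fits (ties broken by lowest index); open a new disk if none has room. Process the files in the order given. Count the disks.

9

Put 236 GB in disk 1; 20 GB remain.
Put 21 GB in disk 2; 235 GB remain.
Put 104 GB in disk 2; 131 GB remain.
Put 27 GB in disk 2; 104 GB remain.
Put 80 GB in disk 2; 24 GB remain.
Put 120 GB in disk 3; 136 GB remain.
Put 40 GB in disk 3; 96 GB remain.
Put 74 GB in disk 3; 22 GB remain.
Put 187 GB in disk 4; 69 GB remain.
Put 55 GB in disk 4; 14 GB remain.
Put 140 GB in disk 5; 116 GB remain.
Put 150 GB in disk 6; 106 GB remain.
Put 68 GB in disk 5; 48 GB remain.
Put 26 GB in disk 6; 80 GB remain.
Put 236 GB in disk 7; 20 GB remain.
Put 157 GB in disk 8; 99 GB remain.
Put 58 GB in disk 8; 41 GB remain.
Put 202 GB in disk 9; 54 GB remain.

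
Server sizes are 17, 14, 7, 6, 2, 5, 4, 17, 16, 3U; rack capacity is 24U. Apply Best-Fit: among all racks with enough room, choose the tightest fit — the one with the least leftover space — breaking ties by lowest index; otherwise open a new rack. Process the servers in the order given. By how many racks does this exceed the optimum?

1

Best-Fit: [17,7] [14,6,2] [5,4] [17,3] [16] → 5 racks.
Total size 91U; any packing needs at least ⌈91/24⌉ = 4 racks.
An optimal packing achieves that bound: [17,7] [17,6] [16,5,3] [14,4,2] → 4 racks.
Excess: 5 − 4 = 1.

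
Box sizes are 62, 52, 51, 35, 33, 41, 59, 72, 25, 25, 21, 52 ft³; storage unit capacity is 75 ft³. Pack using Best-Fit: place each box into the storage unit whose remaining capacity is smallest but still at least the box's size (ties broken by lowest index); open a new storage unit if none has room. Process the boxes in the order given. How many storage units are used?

62 ft³ → storage unit 1 (remaining 13 ft³)
52 ft³ → storage unit 2 (remaining 23 ft³)
51 ft³ → storage unit 3 (remaining 24 ft³)
35 ft³ → storage unit 4 (remaining 40 ft³)
33 ft³ → storage unit 4 (remaining 7 ft³)
41 ft³ → storage unit 5 (remaining 34 ft³)
59 ft³ → storage unit 6 (remaining 16 ft³)
72 ft³ → storage unit 7 (remaining 3 ft³)
25 ft³ → storage unit 5 (remaining 9 ft³)
25 ft³ → storage unit 8 (remaining 50 ft³)
21 ft³ → storage unit 2 (remaining 2 ft³)
52 ft³ → storage unit 9 (remaining 23 ft³)
Final storage units: [62] [52,21] [51] [35,33] [41,25] [59] [72] [25] [52].

9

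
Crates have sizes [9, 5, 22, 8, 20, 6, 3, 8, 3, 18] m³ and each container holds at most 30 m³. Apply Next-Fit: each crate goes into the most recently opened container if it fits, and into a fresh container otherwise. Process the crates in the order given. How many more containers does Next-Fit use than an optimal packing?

Next-Fit: [9,5] [22,8] [20,6,3] [8,3,18] → 4 containers.
Total size 102 m³; any packing needs at least ⌈102/30⌉ = 4 containers.
So 4 is already optimal.

0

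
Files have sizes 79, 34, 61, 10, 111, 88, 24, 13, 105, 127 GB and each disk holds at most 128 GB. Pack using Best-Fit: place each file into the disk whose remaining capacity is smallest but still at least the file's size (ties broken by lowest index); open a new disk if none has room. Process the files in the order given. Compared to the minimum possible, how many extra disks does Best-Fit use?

0

Best-Fit: [79,34,10] [61] [111] [88,24,13] [105] [127] → 6 disks.
Total size 652 GB; any packing needs at least ⌈652/128⌉ = 6 disks.
So 6 is already optimal.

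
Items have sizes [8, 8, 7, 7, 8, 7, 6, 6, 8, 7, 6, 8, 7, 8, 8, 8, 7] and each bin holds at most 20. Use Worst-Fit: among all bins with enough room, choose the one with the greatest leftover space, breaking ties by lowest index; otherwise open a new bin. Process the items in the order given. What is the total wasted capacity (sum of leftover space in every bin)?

Put 8 in bin 1; 12 remain.
Put 8 in bin 1; 4 remain.
Put 7 in bin 2; 13 remain.
Put 7 in bin 2; 6 remain.
Put 8 in bin 3; 12 remain.
Put 7 in bin 3; 5 remain.
Put 6 in bin 2; 0 remain.
Put 6 in bin 4; 14 remain.
Put 8 in bin 4; 6 remain.
Put 7 in bin 5; 13 remain.
Put 6 in bin 5; 7 remain.
Put 8 in bin 6; 12 remain.
Put 7 in bin 6; 5 remain.
Put 8 in bin 7; 12 remain.
Put 8 in bin 7; 4 remain.
Put 8 in bin 8; 12 remain.
Put 7 in bin 8; 5 remain.
8 bins × 20 = 160; used 124; unused 36.

36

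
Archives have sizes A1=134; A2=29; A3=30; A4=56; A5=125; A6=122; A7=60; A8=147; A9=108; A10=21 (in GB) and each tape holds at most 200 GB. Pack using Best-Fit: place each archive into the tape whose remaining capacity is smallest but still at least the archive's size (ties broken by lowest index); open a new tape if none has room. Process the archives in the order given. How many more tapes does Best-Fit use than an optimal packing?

0

Best-Fit: [134,29,30] [56,125] [122,60] [147,21] [108] → 5 tapes.
Total size 832 GB; any packing needs at least ⌈832/200⌉ = 5 tapes.
So 5 is already optimal.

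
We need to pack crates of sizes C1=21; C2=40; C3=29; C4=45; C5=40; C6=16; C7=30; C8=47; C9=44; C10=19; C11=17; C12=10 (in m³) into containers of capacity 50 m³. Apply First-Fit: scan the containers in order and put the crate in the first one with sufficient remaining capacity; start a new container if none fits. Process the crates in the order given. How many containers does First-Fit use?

Put C1 (21 m³) in container 1; 29 m³ remain.
Put C2 (40 m³) in container 2; 10 m³ remain.
Put C3 (29 m³) in container 1; 0 m³ remain.
Put C4 (45 m³) in container 3; 5 m³ remain.
Put C5 (40 m³) in container 4; 10 m³ remain.
Put C6 (16 m³) in container 5; 34 m³ remain.
Put C7 (30 m³) in container 5; 4 m³ remain.
Put C8 (47 m³) in container 6; 3 m³ remain.
Put C9 (44 m³) in container 7; 6 m³ remain.
Put C10 (19 m³) in container 8; 31 m³ remain.
Put C11 (17 m³) in container 8; 14 m³ remain.
Put C12 (10 m³) in container 2; 0 m³ remain.
Final containers: [21,29] [40,10] [45] [40] [16,30] [47] [44] [19,17].

8 containers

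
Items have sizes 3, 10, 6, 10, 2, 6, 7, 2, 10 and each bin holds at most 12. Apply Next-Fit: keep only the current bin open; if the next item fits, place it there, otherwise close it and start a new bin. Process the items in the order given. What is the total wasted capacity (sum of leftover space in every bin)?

28

Put 3 in bin 1; 9 remain.
Put 10 in bin 2; 2 remain.
Put 6 in bin 3; 6 remain.
Put 10 in bin 4; 2 remain.
Put 2 in bin 4; 0 remain.
Put 6 in bin 5; 6 remain.
Put 7 in bin 6; 5 remain.
Put 2 in bin 6; 3 remain.
Put 10 in bin 7; 2 remain.
7 bins × 12 = 84; used 56; unused 28.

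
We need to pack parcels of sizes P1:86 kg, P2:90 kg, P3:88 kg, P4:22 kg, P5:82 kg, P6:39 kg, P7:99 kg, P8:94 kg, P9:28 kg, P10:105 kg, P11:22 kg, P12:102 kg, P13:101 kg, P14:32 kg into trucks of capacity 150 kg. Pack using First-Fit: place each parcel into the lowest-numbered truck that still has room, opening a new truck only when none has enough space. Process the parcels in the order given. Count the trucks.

P1 (86 kg) → truck 1 (remaining 64 kg)
P2 (90 kg) → truck 2 (remaining 60 kg)
P3 (88 kg) → truck 3 (remaining 62 kg)
P4 (22 kg) → truck 1 (remaining 42 kg)
P5 (82 kg) → truck 4 (remaining 68 kg)
P6 (39 kg) → truck 1 (remaining 3 kg)
P7 (99 kg) → truck 5 (remaining 51 kg)
P8 (94 kg) → truck 6 (remaining 56 kg)
P9 (28 kg) → truck 2 (remaining 32 kg)
P10 (105 kg) → truck 7 (remaining 45 kg)
P11 (22 kg) → truck 2 (remaining 10 kg)
P12 (102 kg) → truck 8 (remaining 48 kg)
P13 (101 kg) → truck 9 (remaining 49 kg)
P14 (32 kg) → truck 3 (remaining 30 kg)
Final trucks: [86,22,39] [90,28,22] [88,32] [82] [99] [94] [105] [102] [101].

9 trucks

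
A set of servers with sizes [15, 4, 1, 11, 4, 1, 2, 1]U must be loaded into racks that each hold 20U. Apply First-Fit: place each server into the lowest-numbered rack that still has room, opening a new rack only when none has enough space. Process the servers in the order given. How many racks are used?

rack 1: place 15U, 5U left
rack 1: place 4U, 1U left
rack 1: place 1U, 0U left
rack 2: place 11U, 9U left
rack 2: place 4U, 5U left
rack 2: place 1U, 4U left
rack 2: place 2U, 2U left
rack 2: place 1U, 1U left

2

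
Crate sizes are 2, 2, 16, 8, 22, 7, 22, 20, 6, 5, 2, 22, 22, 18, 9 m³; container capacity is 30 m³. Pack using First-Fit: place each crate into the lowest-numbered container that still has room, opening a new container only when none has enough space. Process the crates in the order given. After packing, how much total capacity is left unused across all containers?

container 1: place 2 m³, 28 m³ left
container 1: place 2 m³, 26 m³ left
container 1: place 16 m³, 10 m³ left
container 1: place 8 m³, 2 m³ left
container 2: place 22 m³, 8 m³ left
container 2: place 7 m³, 1 m³ left
container 3: place 22 m³, 8 m³ left
container 4: place 20 m³, 10 m³ left
container 3: place 6 m³, 2 m³ left
container 4: place 5 m³, 5 m³ left
container 1: place 2 m³, 0 m³ left
container 5: place 22 m³, 8 m³ left
container 6: place 22 m³, 8 m³ left
container 7: place 18 m³, 12 m³ left
container 7: place 9 m³, 3 m³ left
7 containers × 30 m³ = 210 m³; used 183 m³; unused 27 m³.

27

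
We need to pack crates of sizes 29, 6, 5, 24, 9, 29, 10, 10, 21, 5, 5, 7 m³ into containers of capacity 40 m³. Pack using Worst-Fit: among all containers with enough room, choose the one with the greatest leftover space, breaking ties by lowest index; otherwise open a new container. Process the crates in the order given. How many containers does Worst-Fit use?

5 containers

29 m³ → container 1 (remaining 11 m³)
6 m³ → container 1 (remaining 5 m³)
5 m³ → container 1 (remaining 0 m³)
24 m³ → container 2 (remaining 16 m³)
9 m³ → container 2 (remaining 7 m³)
29 m³ → container 3 (remaining 11 m³)
10 m³ → container 3 (remaining 1 m³)
10 m³ → container 4 (remaining 30 m³)
21 m³ → container 4 (remaining 9 m³)
5 m³ → container 4 (remaining 4 m³)
5 m³ → container 2 (remaining 2 m³)
7 m³ → container 5 (remaining 33 m³)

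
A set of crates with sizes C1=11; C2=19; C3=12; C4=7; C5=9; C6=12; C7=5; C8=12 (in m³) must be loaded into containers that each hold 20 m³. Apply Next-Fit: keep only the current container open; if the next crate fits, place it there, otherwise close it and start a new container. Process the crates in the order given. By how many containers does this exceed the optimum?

1

Next-Fit: [11] [19] [12,7] [9] [12,5] [12] → 6 containers.
Total size 87 m³; any packing needs at least ⌈87/20⌉ = 5 containers.
An optimal packing achieves that bound: [19] [12,7] [12,5] [12] [11,9] → 5 containers.
Excess: 6 − 5 = 1.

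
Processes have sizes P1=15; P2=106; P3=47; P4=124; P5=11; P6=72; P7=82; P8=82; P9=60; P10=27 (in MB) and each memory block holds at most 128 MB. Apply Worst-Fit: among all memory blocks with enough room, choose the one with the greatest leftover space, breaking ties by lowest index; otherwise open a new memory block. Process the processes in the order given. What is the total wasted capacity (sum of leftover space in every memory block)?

142

Put P1 (15 MB) in memory block 1; 113 MB remain.
Put P2 (106 MB) in memory block 1; 7 MB remain.
Put P3 (47 MB) in memory block 2; 81 MB remain.
Put P4 (124 MB) in memory block 3; 4 MB remain.
Put P5 (11 MB) in memory block 2; 70 MB remain.
Put P6 (72 MB) in memory block 4; 56 MB remain.
Put P7 (82 MB) in memory block 5; 46 MB remain.
Put P8 (82 MB) in memory block 6; 46 MB remain.
Put P9 (60 MB) in memory block 2; 10 MB remain.
Put P10 (27 MB) in memory block 4; 29 MB remain.
6 memory blocks × 128 MB = 768 MB; used 626 MB; unused 142 MB.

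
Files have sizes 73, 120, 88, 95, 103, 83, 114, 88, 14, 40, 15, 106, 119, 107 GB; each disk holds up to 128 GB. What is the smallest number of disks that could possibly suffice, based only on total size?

Total size = 73 + 120 + 88 + 95 + 103 + 83 + 114 + 88 + 14 + 40 + 15 + 106 + 119 + 107 = 1165 GB.
⌈1165 / 128⌉ = 10.

10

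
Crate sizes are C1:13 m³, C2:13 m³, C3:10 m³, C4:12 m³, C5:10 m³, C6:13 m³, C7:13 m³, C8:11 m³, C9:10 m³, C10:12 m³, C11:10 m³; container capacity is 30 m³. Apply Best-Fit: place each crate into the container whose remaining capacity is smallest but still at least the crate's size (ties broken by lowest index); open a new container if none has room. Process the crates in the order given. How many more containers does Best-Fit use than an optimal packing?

Best-Fit: [13,13] [10,12] [10,13] [13,11] [10,12] [10] → 6 containers.
Total size 127 m³; any packing needs at least ⌈127/30⌉ = 5 containers.
An optimal packing achieves that bound: [13,13] [13,13] [12,12] [11,10] [10,10,10] → 5 containers.
Excess: 6 − 5 = 1.

1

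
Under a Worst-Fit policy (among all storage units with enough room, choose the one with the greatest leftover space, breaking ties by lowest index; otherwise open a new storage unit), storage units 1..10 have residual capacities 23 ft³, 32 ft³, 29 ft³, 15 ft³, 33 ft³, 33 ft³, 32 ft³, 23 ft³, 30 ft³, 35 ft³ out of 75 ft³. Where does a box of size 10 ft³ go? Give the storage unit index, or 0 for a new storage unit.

Storage units with room: storage unit 1 (23 ft³), storage unit 2 (32 ft³), storage unit 3 (29 ft³), storage unit 4 (15 ft³), storage unit 5 (33 ft³), storage unit 6 (33 ft³), storage unit 7 (32 ft³), storage unit 8 (23 ft³), storage unit 9 (30 ft³), storage unit 10 (35 ft³).
Most room is storage unit 10 with 35 ft³ free.

10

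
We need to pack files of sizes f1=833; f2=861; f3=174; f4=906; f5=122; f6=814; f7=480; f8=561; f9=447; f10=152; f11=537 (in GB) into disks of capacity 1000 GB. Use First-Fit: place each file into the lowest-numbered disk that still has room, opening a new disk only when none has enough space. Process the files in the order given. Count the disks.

disk 1: place f1 (833 GB), 167 GB left
disk 2: place f2 (861 GB), 139 GB left
disk 3: place f3 (174 GB), 826 GB left
disk 4: place f4 (906 GB), 94 GB left
disk 1: place f5 (122 GB), 45 GB left
disk 3: place f6 (814 GB), 12 GB left
disk 5: place f7 (480 GB), 520 GB left
disk 6: place f8 (561 GB), 439 GB left
disk 5: place f9 (447 GB), 73 GB left
disk 6: place f10 (152 GB), 287 GB left
disk 7: place f11 (537 GB), 463 GB left
Final disks: [833,122] [861] [174,814] [906] [480,447] [561,152] [537].

7 disks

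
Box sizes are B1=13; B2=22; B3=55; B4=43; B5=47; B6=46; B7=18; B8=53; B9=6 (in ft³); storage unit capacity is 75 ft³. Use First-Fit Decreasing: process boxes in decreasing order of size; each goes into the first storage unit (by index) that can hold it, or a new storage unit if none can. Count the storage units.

Sorted descending: 55, 53, 47, 46, 43, 22, 18, 13, 6.
storage unit 1: place 55 ft³, 20 ft³ left
storage unit 2: place 53 ft³, 22 ft³ left
storage unit 3: place 47 ft³, 28 ft³ left
storage unit 4: place 46 ft³, 29 ft³ left
storage unit 5: place 43 ft³, 32 ft³ left
storage unit 2: place 22 ft³, 0 ft³ left
storage unit 1: place 18 ft³, 2 ft³ left
storage unit 3: place 13 ft³, 15 ft³ left
storage unit 3: place 6 ft³, 9 ft³ left
Final storage units: [55,18] [53,22] [47,13,6] [46] [43].

5 storage units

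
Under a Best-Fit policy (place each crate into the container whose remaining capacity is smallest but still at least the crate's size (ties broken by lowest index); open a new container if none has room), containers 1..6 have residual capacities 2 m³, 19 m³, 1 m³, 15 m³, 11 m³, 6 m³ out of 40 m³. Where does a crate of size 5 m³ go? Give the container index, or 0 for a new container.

Containers with room: container 2 (19 m³), container 4 (15 m³), container 5 (11 m³), container 6 (6 m³).
Tightest fit is container 6 with 6 m³ free.

6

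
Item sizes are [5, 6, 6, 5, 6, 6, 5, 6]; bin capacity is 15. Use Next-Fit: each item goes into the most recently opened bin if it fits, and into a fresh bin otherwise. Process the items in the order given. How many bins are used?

4 bins

Put 5 in bin 1; 10 remain.
Put 6 in bin 1; 4 remain.
Put 6 in bin 2; 9 remain.
Put 5 in bin 2; 4 remain.
Put 6 in bin 3; 9 remain.
Put 6 in bin 3; 3 remain.
Put 5 in bin 4; 10 remain.
Put 6 in bin 4; 4 remain.
Final bins: [5,6] [6,5] [6,6] [5,6].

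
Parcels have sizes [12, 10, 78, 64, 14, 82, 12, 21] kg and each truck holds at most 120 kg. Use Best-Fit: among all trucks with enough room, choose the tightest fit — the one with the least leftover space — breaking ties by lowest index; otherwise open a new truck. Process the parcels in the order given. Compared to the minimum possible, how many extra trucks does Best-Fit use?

Best-Fit: [12,10,78,14] [64] [82,12,21] → 3 trucks.
Total size 293 kg; any packing needs at least ⌈293/120⌉ = 3 trucks.
So 3 is already optimal.

0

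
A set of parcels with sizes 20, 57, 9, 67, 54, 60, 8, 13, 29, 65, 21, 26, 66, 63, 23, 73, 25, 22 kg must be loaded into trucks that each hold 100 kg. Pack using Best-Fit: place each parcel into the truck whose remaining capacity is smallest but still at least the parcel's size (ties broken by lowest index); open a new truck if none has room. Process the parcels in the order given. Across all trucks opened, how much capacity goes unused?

99

Put 20 kg in truck 1; 80 kg remain.
Put 57 kg in truck 1; 23 kg remain.
Put 9 kg in truck 1; 14 kg remain.
Put 67 kg in truck 2; 33 kg remain.
Put 54 kg in truck 3; 46 kg remain.
Put 60 kg in truck 4; 40 kg remain.
Put 8 kg in truck 1; 6 kg remain.
Put 13 kg in truck 2; 20 kg remain.
Put 29 kg in truck 4; 11 kg remain.
Put 65 kg in truck 5; 35 kg remain.
Put 21 kg in truck 5; 14 kg remain.
Put 26 kg in truck 3; 20 kg remain.
Put 66 kg in truck 6; 34 kg remain.
Put 63 kg in truck 7; 37 kg remain.
Put 23 kg in truck 6; 11 kg remain.
Put 73 kg in truck 8; 27 kg remain.
Put 25 kg in truck 8; 2 kg remain.
Put 22 kg in truck 7; 15 kg remain.
8 trucks × 100 kg = 800 kg; used 701 kg; unused 99 kg.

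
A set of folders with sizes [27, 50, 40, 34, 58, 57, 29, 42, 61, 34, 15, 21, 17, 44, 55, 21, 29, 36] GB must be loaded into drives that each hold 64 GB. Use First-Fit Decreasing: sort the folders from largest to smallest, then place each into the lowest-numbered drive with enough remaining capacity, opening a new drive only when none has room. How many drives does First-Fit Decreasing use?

12

Sorted descending: 61, 58, 57, 55, 50, 44, 42, 40, 36, 34, 34, 29, 29, 27, 21, 21, 17, 15.
61 GB → drive 1 (remaining 3 GB)
58 GB → drive 2 (remaining 6 GB)
57 GB → drive 3 (remaining 7 GB)
55 GB → drive 4 (remaining 9 GB)
50 GB → drive 5 (remaining 14 GB)
44 GB → drive 6 (remaining 20 GB)
42 GB → drive 7 (remaining 22 GB)
40 GB → drive 8 (remaining 24 GB)
36 GB → drive 9 (remaining 28 GB)
34 GB → drive 10 (remaining 30 GB)
34 GB → drive 11 (remaining 30 GB)
29 GB → drive 10 (remaining 1 GB)
29 GB → drive 11 (remaining 1 GB)
27 GB → drive 9 (remaining 1 GB)
21 GB → drive 7 (remaining 1 GB)
21 GB → drive 8 (remaining 3 GB)
17 GB → drive 6 (remaining 3 GB)
15 GB → drive 12 (remaining 49 GB)
Final drives: [61] [58] [57] [55] [50] [44,17] [42,21] [40,21] [36,27] [34,29] [34,29] [15].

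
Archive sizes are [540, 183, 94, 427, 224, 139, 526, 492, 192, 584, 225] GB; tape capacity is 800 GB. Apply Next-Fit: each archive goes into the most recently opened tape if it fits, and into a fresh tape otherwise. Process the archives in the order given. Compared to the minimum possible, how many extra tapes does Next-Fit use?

1

Next-Fit: [540,183] [94,427,224] [139,526] [492,192] [584] [225] → 6 tapes.
Total size 3626 GB; any packing needs at least ⌈3626/800⌉ = 5 tapes.
An optimal packing achieves that bound: [584,192] [540,225] [526,224] [492,183,94] [427,139] → 5 tapes.
Excess: 6 − 5 = 1.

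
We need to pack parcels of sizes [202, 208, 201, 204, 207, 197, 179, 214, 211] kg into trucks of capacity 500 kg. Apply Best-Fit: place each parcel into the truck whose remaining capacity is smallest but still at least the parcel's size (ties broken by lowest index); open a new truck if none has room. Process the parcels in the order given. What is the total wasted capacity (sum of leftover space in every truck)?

677

truck 1: place 202 kg, 298 kg left
truck 1: place 208 kg, 90 kg left
truck 2: place 201 kg, 299 kg left
truck 2: place 204 kg, 95 kg left
truck 3: place 207 kg, 293 kg left
truck 3: place 197 kg, 96 kg left
truck 4: place 179 kg, 321 kg left
truck 4: place 214 kg, 107 kg left
truck 5: place 211 kg, 289 kg left
5 trucks × 500 kg = 2500 kg; used 1823 kg; unused 677 kg.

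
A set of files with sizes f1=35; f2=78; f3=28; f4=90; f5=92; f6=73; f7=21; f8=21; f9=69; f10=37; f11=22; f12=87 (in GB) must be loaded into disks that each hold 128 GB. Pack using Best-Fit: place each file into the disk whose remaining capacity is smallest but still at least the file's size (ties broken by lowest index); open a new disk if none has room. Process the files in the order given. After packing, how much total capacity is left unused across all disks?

115

Put f1 (35 GB) in disk 1; 93 GB remain.
Put f2 (78 GB) in disk 1; 15 GB remain.
Put f3 (28 GB) in disk 2; 100 GB remain.
Put f4 (90 GB) in disk 2; 10 GB remain.
Put f5 (92 GB) in disk 3; 36 GB remain.
Put f6 (73 GB) in disk 4; 55 GB remain.
Put f7 (21 GB) in disk 3; 15 GB remain.
Put f8 (21 GB) in disk 4; 34 GB remain.
Put f9 (69 GB) in disk 5; 59 GB remain.
Put f10 (37 GB) in disk 5; 22 GB remain.
Put f11 (22 GB) in disk 5; 0 GB remain.
Put f12 (87 GB) in disk 6; 41 GB remain.
6 disks × 128 GB = 768 GB; used 653 GB; unused 115 GB.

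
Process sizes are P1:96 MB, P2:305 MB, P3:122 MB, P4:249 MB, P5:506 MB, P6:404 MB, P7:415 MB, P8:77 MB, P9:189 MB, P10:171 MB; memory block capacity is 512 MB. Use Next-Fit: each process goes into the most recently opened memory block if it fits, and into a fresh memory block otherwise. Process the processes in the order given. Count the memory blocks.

Put P1 (96 MB) in memory block 1; 416 MB remain.
Put P2 (305 MB) in memory block 1; 111 MB remain.
Put P3 (122 MB) in memory block 2; 390 MB remain.
Put P4 (249 MB) in memory block 2; 141 MB remain.
Put P5 (506 MB) in memory block 3; 6 MB remain.
Put P6 (404 MB) in memory block 4; 108 MB remain.
Put P7 (415 MB) in memory block 5; 97 MB remain.
Put P8 (77 MB) in memory block 5; 20 MB remain.
Put P9 (189 MB) in memory block 6; 323 MB remain.
Put P10 (171 MB) in memory block 6; 152 MB remain.
Final memory blocks: [96,305] [122,249] [506] [404] [415,77] [189,171].

6 memory blocks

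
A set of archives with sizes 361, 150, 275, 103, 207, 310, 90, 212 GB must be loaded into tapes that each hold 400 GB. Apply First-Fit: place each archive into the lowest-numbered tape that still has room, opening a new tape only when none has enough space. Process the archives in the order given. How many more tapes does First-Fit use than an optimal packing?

1

First-Fit: [361] [150,103,90] [275] [207] [310] [212] → 6 tapes.
Total size 1708 GB; any packing needs at least ⌈1708/400⌉ = 5 tapes.
An optimal packing achieves that bound: [361] [310,90] [275,103] [212,150] [207] → 5 tapes.
Excess: 6 − 5 = 1.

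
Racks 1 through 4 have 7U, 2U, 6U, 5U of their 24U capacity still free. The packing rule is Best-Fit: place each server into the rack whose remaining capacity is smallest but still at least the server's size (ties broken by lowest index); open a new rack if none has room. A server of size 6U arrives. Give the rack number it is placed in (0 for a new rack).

3

Racks with room: rack 1 (7U), rack 3 (6U).
Tightest fit is rack 3 with 6U free.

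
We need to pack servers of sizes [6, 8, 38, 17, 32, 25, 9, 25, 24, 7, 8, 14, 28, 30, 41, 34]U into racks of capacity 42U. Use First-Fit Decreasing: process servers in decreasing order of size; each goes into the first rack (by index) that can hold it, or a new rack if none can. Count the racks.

Sorted descending: 41, 38, 34, 32, 30, 28, 25, 25, 24, 17, 14, 9, 8, 8, 7, 6.
rack 1: place 41U, 1U left
rack 2: place 38U, 4U left
rack 3: place 34U, 8U left
rack 4: place 32U, 10U left
rack 5: place 30U, 12U left
rack 6: place 28U, 14U left
rack 7: place 25U, 17U left
rack 8: place 25U, 17U left
rack 9: place 24U, 18U left
rack 7: place 17U, 0U left
rack 6: place 14U, 0U left
rack 4: place 9U, 1U left
rack 3: place 8U, 0U left
rack 5: place 8U, 4U left
rack 8: place 7U, 10U left
rack 8: place 6U, 4U left

9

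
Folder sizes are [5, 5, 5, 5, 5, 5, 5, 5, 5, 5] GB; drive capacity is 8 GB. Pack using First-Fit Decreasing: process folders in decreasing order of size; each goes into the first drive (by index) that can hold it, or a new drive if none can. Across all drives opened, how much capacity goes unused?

30

Sorted descending: 5, 5, 5, 5, 5, 5, 5, 5, 5, 5.
drive 1: place 5 GB, 3 GB left
drive 2: place 5 GB, 3 GB left
drive 3: place 5 GB, 3 GB left
drive 4: place 5 GB, 3 GB left
drive 5: place 5 GB, 3 GB left
drive 6: place 5 GB, 3 GB left
drive 7: place 5 GB, 3 GB left
drive 8: place 5 GB, 3 GB left
drive 9: place 5 GB, 3 GB left
drive 10: place 5 GB, 3 GB left
10 drives × 8 GB = 80 GB; used 50 GB; unused 30 GB.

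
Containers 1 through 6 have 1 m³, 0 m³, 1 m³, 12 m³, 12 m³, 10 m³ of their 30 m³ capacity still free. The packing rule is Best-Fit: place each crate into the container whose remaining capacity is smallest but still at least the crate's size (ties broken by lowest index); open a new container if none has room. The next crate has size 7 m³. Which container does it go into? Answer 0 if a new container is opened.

6

Containers with room: container 4 (12 m³), container 5 (12 m³), container 6 (10 m³).
Tightest fit is container 6 with 10 m³ free.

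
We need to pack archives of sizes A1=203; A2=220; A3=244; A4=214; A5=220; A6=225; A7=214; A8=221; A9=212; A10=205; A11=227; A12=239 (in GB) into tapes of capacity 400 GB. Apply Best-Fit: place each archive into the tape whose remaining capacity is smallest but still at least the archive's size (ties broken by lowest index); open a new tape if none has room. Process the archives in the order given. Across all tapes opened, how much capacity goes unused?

2156

Put A1 (203 GB) in tape 1; 197 GB remain.
Put A2 (220 GB) in tape 2; 180 GB remain.
Put A3 (244 GB) in tape 3; 156 GB remain.
Put A4 (214 GB) in tape 4; 186 GB remain.
Put A5 (220 GB) in tape 5; 180 GB remain.
Put A6 (225 GB) in tape 6; 175 GB remain.
Put A7 (214 GB) in tape 7; 186 GB remain.
Put A8 (221 GB) in tape 8; 179 GB remain.
Put A9 (212 GB) in tape 9; 188 GB remain.
Put A10 (205 GB) in tape 10; 195 GB remain.
Put A11 (227 GB) in tape 11; 173 GB remain.
Put A12 (239 GB) in tape 12; 161 GB remain.
12 tapes × 400 GB = 4800 GB; used 2644 GB; unused 2156 GB.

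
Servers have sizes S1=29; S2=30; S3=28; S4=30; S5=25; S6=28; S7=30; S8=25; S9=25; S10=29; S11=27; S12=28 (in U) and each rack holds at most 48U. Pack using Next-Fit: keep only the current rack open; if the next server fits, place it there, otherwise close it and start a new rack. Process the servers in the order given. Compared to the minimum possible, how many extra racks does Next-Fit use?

Next-Fit: [29] [30] [28] [30] [25] [28] [30] [25] [25] [29] [27] [28] → 12 racks.
12 servers exceed 24U (half the capacity), and no two of those can share a rack, so at least 12 racks are needed.
So 12 is already optimal.

0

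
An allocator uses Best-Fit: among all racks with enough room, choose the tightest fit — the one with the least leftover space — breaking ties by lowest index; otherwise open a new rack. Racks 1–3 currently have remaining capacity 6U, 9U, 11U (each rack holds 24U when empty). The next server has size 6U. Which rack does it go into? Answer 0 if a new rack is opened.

Racks with room: rack 1 (6U), rack 2 (9U), rack 3 (11U).
Tightest fit is rack 1 with 6U free.

1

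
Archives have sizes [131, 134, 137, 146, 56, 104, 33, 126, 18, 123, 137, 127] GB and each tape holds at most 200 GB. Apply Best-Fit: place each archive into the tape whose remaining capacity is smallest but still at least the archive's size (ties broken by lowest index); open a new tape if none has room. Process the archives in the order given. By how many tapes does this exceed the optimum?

0

Best-Fit: [131] [134] [137,56] [146,33,18] [104] [126] [123] [137] [127] → 9 tapes.
9 archives exceed 100 GB (half the capacity), and no two of those can share a tape, so at least 9 tapes are needed.
So 9 is already optimal.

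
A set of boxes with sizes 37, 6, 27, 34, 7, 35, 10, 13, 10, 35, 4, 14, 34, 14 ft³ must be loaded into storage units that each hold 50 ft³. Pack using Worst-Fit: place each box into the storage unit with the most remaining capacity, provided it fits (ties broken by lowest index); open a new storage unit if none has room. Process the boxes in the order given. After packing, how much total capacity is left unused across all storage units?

70

Put 37 ft³ in storage unit 1; 13 ft³ remain.
Put 6 ft³ in storage unit 1; 7 ft³ remain.
Put 27 ft³ in storage unit 2; 23 ft³ remain.
Put 34 ft³ in storage unit 3; 16 ft³ remain.
Put 7 ft³ in storage unit 2; 16 ft³ remain.
Put 35 ft³ in storage unit 4; 15 ft³ remain.
Put 10 ft³ in storage unit 2; 6 ft³ remain.
Put 13 ft³ in storage unit 3; 3 ft³ remain.
Put 10 ft³ in storage unit 4; 5 ft³ remain.
Put 35 ft³ in storage unit 5; 15 ft³ remain.
Put 4 ft³ in storage unit 5; 11 ft³ remain.
Put 14 ft³ in storage unit 6; 36 ft³ remain.
Put 34 ft³ in storage unit 6; 2 ft³ remain.
Put 14 ft³ in storage unit 7; 36 ft³ remain.
7 storage units × 50 ft³ = 350 ft³; used 280 ft³; unused 70 ft³.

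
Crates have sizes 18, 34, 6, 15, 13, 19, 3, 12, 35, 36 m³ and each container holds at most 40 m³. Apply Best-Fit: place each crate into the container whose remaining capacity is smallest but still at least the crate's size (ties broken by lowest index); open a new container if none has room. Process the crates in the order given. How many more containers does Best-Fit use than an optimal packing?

1

Best-Fit: [18,15,3] [34,6] [13,19] [12] [35] [36] → 6 containers.
Total size 191 m³; any packing needs at least ⌈191/40⌉ = 5 containers.
An optimal packing achieves that bound: [36,3] [35] [34,6] [19,18] [15,13,12] → 5 containers.
Excess: 6 − 5 = 1.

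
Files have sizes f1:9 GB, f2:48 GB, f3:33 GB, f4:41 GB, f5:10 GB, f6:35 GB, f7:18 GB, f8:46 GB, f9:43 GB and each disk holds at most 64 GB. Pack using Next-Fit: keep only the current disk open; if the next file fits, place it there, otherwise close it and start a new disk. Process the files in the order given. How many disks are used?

6 disks

Put f1 (9 GB) in disk 1; 55 GB remain.
Put f2 (48 GB) in disk 1; 7 GB remain.
Put f3 (33 GB) in disk 2; 31 GB remain.
Put f4 (41 GB) in disk 3; 23 GB remain.
Put f5 (10 GB) in disk 3; 13 GB remain.
Put f6 (35 GB) in disk 4; 29 GB remain.
Put f7 (18 GB) in disk 4; 11 GB remain.
Put f8 (46 GB) in disk 5; 18 GB remain.
Put f9 (43 GB) in disk 6; 21 GB remain.
Final disks: [9,48] [33] [41,10] [35,18] [46] [43].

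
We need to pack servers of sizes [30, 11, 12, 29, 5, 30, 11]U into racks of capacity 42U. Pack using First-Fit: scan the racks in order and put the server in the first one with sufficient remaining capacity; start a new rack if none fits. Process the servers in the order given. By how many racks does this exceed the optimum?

First-Fit: [30,11] [12,29] [5,30] [11] → 4 racks.
Total size 128U; any packing needs at least ⌈128/42⌉ = 4 racks.
So 4 is already optimal.

0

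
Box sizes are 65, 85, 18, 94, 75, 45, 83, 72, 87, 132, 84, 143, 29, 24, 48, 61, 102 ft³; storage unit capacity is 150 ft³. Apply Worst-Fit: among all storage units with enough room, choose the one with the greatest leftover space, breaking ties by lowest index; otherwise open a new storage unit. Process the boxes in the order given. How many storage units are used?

10

Put 65 ft³ in storage unit 1; 85 ft³ remain.
Put 85 ft³ in storage unit 1; 0 ft³ remain.
Put 18 ft³ in storage unit 2; 132 ft³ remain.
Put 94 ft³ in storage unit 2; 38 ft³ remain.
Put 75 ft³ in storage unit 3; 75 ft³ remain.
Put 45 ft³ in storage unit 3; 30 ft³ remain.
Put 83 ft³ in storage unit 4; 67 ft³ remain.
Put 72 ft³ in storage unit 5; 78 ft³ remain.
Put 87 ft³ in storage unit 6; 63 ft³ remain.
Put 132 ft³ in storage unit 7; 18 ft³ remain.
Put 84 ft³ in storage unit 8; 66 ft³ remain.
Put 143 ft³ in storage unit 9; 7 ft³ remain.
Put 29 ft³ in storage unit 5; 49 ft³ remain.
Put 24 ft³ in storage unit 4; 43 ft³ remain.
Put 48 ft³ in storage unit 8; 18 ft³ remain.
Put 61 ft³ in storage unit 6; 2 ft³ remain.
Put 102 ft³ in storage unit 10; 48 ft³ remain.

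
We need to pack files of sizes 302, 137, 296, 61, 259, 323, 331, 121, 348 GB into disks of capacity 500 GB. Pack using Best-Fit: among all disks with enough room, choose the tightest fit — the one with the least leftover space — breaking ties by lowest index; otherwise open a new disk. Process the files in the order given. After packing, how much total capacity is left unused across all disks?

822

302 GB → disk 1 (remaining 198 GB)
137 GB → disk 1 (remaining 61 GB)
296 GB → disk 2 (remaining 204 GB)
61 GB → disk 1 (remaining 0 GB)
259 GB → disk 3 (remaining 241 GB)
323 GB → disk 4 (remaining 177 GB)
331 GB → disk 5 (remaining 169 GB)
121 GB → disk 5 (remaining 48 GB)
348 GB → disk 6 (remaining 152 GB)
6 disks × 500 GB = 3000 GB; used 2178 GB; unused 822 GB.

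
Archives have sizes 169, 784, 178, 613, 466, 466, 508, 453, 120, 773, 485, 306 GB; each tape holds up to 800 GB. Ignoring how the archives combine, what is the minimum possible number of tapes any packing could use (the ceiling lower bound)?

Total size = 169 + 784 + 178 + 613 + 466 + 466 + 508 + 453 + 120 + 773 + 485 + 306 = 5321 GB.
⌈5321 / 800⌉ = 7.

7 tapes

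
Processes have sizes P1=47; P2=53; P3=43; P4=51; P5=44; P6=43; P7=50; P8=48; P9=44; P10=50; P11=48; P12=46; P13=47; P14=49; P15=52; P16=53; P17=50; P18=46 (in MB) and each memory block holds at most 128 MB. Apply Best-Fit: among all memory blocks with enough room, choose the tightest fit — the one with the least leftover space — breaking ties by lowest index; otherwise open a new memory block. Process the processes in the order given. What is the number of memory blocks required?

P1 (47 MB) → memory block 1 (remaining 81 MB)
P2 (53 MB) → memory block 1 (remaining 28 MB)
P3 (43 MB) → memory block 2 (remaining 85 MB)
P4 (51 MB) → memory block 2 (remaining 34 MB)
P5 (44 MB) → memory block 3 (remaining 84 MB)
P6 (43 MB) → memory block 3 (remaining 41 MB)
P7 (50 MB) → memory block 4 (remaining 78 MB)
P8 (48 MB) → memory block 4 (remaining 30 MB)
P9 (44 MB) → memory block 5 (remaining 84 MB)
P10 (50 MB) → memory block 5 (remaining 34 MB)
P11 (48 MB) → memory block 6 (remaining 80 MB)
P12 (46 MB) → memory block 6 (remaining 34 MB)
P13 (47 MB) → memory block 7 (remaining 81 MB)
P14 (49 MB) → memory block 7 (remaining 32 MB)
P15 (52 MB) → memory block 8 (remaining 76 MB)
P16 (53 MB) → memory block 8 (remaining 23 MB)
P17 (50 MB) → memory block 9 (remaining 78 MB)
P18 (46 MB) → memory block 9 (remaining 32 MB)
Final memory blocks: [47,53] [43,51] [44,43] [50,48] [44,50] [48,46] [47,49] [52,53] [50,46].

9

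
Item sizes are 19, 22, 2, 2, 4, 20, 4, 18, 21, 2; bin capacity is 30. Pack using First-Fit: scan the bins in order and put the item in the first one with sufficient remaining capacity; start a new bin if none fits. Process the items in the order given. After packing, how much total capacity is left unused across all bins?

36

bin 1: place 19, 11 left
bin 2: place 22, 8 left
bin 1: place 2, 9 left
bin 1: place 2, 7 left
bin 1: place 4, 3 left
bin 3: place 20, 10 left
bin 2: place 4, 4 left
bin 4: place 18, 12 left
bin 5: place 21, 9 left
bin 1: place 2, 1 left
5 bins × 30 = 150; used 114; unused 36.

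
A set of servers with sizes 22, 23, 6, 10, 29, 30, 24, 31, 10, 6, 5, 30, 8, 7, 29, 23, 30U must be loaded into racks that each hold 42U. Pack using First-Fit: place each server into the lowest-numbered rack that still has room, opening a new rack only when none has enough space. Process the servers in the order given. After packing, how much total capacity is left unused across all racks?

rack 1: place 22U, 20U left
rack 2: place 23U, 19U left
rack 1: place 6U, 14U left
rack 1: place 10U, 4U left
rack 3: place 29U, 13U left
rack 4: place 30U, 12U left
rack 5: place 24U, 18U left
rack 6: place 31U, 11U left
rack 2: place 10U, 9U left
rack 2: place 6U, 3U left
rack 3: place 5U, 8U left
rack 7: place 30U, 12U left
rack 3: place 8U, 0U left
rack 4: place 7U, 5U left
rack 8: place 29U, 13U left
rack 9: place 23U, 19U left
rack 10: place 30U, 12U left
10 racks × 42U = 420U; used 323U; unused 97U.

97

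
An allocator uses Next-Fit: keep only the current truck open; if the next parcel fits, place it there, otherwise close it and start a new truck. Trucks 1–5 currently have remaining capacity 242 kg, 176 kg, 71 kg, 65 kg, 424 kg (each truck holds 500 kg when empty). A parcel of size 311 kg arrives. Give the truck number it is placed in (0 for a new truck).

Next-Fit only looks at truck 5, which has 424 kg free.
311 kg fits there.

5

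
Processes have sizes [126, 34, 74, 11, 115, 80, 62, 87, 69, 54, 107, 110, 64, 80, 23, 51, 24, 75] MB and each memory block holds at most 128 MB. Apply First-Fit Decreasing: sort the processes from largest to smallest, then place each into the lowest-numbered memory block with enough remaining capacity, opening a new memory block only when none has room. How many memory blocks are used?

11 memory blocks

Sorted descending: 126, 115, 110, 107, 87, 80, 80, 75, 74, 69, 64, 62, 54, 51, 34, 24, 23, 11.
memory block 1: place 126 MB, 2 MB left
memory block 2: place 115 MB, 13 MB left
memory block 3: place 110 MB, 18 MB left
memory block 4: place 107 MB, 21 MB left
memory block 5: place 87 MB, 41 MB left
memory block 6: place 80 MB, 48 MB left
memory block 7: place 80 MB, 48 MB left
memory block 8: place 75 MB, 53 MB left
memory block 9: place 74 MB, 54 MB left
memory block 10: place 69 MB, 59 MB left
memory block 11: place 64 MB, 64 MB left
memory block 11: place 62 MB, 2 MB left
memory block 9: place 54 MB, 0 MB left
memory block 8: place 51 MB, 2 MB left
memory block 5: place 34 MB, 7 MB left
memory block 6: place 24 MB, 24 MB left
memory block 6: place 23 MB, 1 MB left
memory block 2: place 11 MB, 2 MB left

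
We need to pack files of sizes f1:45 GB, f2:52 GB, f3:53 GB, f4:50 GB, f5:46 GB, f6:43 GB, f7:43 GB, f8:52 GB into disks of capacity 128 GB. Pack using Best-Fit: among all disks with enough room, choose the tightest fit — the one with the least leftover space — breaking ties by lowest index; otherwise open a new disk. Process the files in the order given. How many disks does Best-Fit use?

4 disks

Put f1 (45 GB) in disk 1; 83 GB remain.
Put f2 (52 GB) in disk 1; 31 GB remain.
Put f3 (53 GB) in disk 2; 75 GB remain.
Put f4 (50 GB) in disk 2; 25 GB remain.
Put f5 (46 GB) in disk 3; 82 GB remain.
Put f6 (43 GB) in disk 3; 39 GB remain.
Put f7 (43 GB) in disk 4; 85 GB remain.
Put f8 (52 GB) in disk 4; 33 GB remain.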